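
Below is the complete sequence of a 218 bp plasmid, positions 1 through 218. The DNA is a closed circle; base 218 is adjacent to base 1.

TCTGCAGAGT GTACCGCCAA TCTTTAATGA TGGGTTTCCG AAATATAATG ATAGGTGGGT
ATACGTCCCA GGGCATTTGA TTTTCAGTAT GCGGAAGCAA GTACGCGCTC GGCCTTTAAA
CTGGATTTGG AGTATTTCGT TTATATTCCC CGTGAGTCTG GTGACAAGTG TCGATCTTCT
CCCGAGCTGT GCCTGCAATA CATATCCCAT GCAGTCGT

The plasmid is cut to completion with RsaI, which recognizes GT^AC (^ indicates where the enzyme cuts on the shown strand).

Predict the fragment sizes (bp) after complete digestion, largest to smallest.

128, 90 bp

RsaI sites (GTAC) start at positions 11, 101.
RsaI cuts after base 2 of each site, so after positions 12, 102.
Circular molecule, 2 cuts → 2 fragments:
  13–102 → 90 bp
  103–218 then 1–12 → 116 + 12 = 128 bp
Sorted largest to smallest: 128, 90 bp.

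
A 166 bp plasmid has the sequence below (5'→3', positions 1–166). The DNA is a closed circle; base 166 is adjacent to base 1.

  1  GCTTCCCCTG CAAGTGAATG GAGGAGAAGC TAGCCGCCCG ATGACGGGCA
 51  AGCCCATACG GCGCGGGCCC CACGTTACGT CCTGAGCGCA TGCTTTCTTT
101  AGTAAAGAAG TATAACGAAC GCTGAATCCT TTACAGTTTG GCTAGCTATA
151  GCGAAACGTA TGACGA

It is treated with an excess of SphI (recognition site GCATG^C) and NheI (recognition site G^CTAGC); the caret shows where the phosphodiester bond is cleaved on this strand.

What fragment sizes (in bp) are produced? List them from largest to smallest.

63, 54, 49 bp

The SphI site (GCATGC) starts at position 88.
SphI cuts after base 5 of each site (before the last base), so after position 92.
NheI sites (GCTAGC) start at positions 29, 141.
NheI cuts after the first base of each site, so after positions 29, 141.
Combined cut positions: 29, 92, 141.
Circular molecule, 3 cuts → 3 fragments:
  30–92 → 63 bp
  93–141 → 49 bp
  142–166 then 1–29 → 25 + 29 = 54 bp
Sorted largest to smallest: 63, 54, 49 bp.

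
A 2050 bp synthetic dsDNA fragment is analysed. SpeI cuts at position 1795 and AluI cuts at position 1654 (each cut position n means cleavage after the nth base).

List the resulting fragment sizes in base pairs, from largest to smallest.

1654, 255, 141 bp

Combined cut positions (sorted): 1654, 1795.
Linear molecule, 2 cuts → 3 fragments:
  1654 − 0 = 1654 bp
  1795 − 1654 = 141 bp
  2050 − 1795 = 255 bp
Sorted largest to smallest: 1654, 255, 141 bp.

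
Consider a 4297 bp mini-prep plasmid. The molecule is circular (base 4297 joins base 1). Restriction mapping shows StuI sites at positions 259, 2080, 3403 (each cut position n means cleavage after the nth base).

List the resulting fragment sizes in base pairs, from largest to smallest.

Circular molecule, 3 cuts → 3 fragments:
  2080 − 259 = 1821 bp
  3403 − 2080 = 1323 bp
  wrap: 4297 − 3403 + 259 = 1153 bp
Sorted largest to smallest: 1821, 1323, 1153 bp.

1821, 1323, 1153 bp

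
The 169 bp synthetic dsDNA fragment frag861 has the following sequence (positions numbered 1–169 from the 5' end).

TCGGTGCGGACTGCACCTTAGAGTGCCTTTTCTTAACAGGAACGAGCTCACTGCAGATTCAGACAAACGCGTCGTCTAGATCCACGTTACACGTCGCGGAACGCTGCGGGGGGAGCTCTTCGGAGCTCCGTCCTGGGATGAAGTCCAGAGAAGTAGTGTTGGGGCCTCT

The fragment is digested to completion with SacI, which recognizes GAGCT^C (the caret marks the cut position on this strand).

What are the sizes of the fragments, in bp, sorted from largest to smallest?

69, 48, 42, 10 bp

SacI sites (GAGCTC) start at positions 44, 113, 123.
SacI cuts after base 5 of each site (before the last base), so after positions 48, 117, 127.
Linear molecule, 3 cuts → 4 fragments:
  1–48 → 48 bp
  49–117 → 69 bp
  118–127 → 10 bp
  128–169 → 42 bp
Sorted largest to smallest: 69, 48, 42, 10 bp.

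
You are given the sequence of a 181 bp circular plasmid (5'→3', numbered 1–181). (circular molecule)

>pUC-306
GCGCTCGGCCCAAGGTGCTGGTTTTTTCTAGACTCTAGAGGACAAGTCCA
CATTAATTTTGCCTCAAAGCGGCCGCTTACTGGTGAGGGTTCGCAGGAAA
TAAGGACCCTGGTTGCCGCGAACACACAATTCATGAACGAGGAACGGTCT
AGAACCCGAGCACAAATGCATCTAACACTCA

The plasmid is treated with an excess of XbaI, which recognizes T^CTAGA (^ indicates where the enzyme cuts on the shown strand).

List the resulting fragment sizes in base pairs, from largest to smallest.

XbaI sites (TCTAGA) start at positions 27, 34, 148.
XbaI cuts after the first base of each site, so after positions 27, 34, 148.
Circular molecule, 3 cuts → 3 fragments:
  28–34 → 7 bp
  35–148 → 114 bp
  149–181 then 1–27 → 33 + 27 = 60 bp
Sorted largest to smallest: 114, 60, 7 bp.

114, 60, 7 bp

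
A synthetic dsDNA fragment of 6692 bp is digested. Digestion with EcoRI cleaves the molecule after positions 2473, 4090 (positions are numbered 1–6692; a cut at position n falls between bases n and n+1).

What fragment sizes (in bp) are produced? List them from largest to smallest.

2602, 2473, 1617 bp

Linear molecule, 2 cuts → 3 fragments:
  2473 − 0 = 2473 bp
  4090 − 2473 = 1617 bp
  6692 − 4090 = 2602 bp
Sorted largest to smallest: 2602, 2473, 1617 bp.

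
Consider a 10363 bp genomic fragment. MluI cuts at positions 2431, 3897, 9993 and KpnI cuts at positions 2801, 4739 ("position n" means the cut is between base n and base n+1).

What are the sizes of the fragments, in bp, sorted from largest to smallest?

5254, 2431, 1096, 842, 370, 370 bp

Combined cut positions (sorted): 2431, 2801, 3897, 4739, 9993.
Linear molecule, 5 cuts → 6 fragments:
  2431 − 0 = 2431 bp
  2801 − 2431 = 370 bp
  3897 − 2801 = 1096 bp
  4739 − 3897 = 842 bp
  9993 − 4739 = 5254 bp
  10363 − 9993 = 370 bp
Sorted largest to smallest: 5254, 2431, 1096, 842, 370, 370 bp.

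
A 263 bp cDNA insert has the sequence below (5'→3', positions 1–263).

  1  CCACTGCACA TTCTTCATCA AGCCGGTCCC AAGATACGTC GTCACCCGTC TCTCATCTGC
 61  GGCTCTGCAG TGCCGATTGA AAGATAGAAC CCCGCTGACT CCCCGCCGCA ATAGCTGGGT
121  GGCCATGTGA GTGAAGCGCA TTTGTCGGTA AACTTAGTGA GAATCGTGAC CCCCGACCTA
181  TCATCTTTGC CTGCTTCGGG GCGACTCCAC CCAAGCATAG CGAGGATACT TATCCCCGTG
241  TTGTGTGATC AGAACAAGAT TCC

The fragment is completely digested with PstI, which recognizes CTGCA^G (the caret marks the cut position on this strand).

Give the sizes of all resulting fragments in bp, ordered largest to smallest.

194, 69 bp

The PstI site (CTGCAG) starts at position 65.
PstI cuts after base 5 of each site (before the last base), so after position 69.
Linear molecule, 1 cut → 2 fragments:
  1–69 → 69 bp
  70–263 → 194 bp
Sorted largest to smallest: 194, 69 bp.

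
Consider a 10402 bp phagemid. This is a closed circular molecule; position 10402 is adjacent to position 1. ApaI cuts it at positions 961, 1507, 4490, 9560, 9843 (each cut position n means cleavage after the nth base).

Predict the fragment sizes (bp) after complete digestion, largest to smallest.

5070, 2983, 1520, 546, 283 bp

Circular molecule, 5 cuts → 5 fragments:
  1507 − 961 = 546 bp
  4490 − 1507 = 2983 bp
  9560 − 4490 = 5070 bp
  9843 − 9560 = 283 bp
  wrap: 10402 − 9843 + 961 = 1520 bp
Sorted largest to smallest: 5070, 2983, 1520, 546, 283 bp.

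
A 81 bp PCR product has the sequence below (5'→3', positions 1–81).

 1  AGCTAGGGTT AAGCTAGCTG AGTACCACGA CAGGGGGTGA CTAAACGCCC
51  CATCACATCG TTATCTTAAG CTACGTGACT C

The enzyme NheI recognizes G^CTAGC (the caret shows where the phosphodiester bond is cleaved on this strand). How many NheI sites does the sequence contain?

1

GCTAGC occurs starting at position 13.
NheI cuts at 1 site.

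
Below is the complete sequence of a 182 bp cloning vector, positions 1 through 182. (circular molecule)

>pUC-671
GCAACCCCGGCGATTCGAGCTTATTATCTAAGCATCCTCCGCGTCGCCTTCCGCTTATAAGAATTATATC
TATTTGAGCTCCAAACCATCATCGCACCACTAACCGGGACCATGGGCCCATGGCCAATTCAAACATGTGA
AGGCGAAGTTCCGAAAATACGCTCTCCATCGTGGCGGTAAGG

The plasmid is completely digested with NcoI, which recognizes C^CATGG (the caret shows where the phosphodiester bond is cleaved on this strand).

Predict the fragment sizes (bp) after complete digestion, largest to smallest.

174, 8 bp

NcoI sites (CCATGG) start at positions 110, 118.
NcoI cuts after the first base of each site, so after positions 110, 118.
Circular molecule, 2 cuts → 2 fragments:
  111–118 → 8 bp
  119–182 then 1–110 → 64 + 110 = 174 bp
Sorted largest to smallest: 174, 8 bp.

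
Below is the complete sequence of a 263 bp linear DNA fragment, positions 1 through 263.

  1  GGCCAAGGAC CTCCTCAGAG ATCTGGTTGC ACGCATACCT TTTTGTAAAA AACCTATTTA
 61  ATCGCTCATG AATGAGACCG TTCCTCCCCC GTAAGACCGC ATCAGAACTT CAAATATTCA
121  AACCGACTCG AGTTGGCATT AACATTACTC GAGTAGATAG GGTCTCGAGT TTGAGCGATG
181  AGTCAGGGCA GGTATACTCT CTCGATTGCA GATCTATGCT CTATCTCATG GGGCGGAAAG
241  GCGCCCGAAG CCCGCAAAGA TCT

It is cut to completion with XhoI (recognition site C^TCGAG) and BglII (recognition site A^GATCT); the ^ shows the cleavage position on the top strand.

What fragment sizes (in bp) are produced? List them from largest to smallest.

XhoI sites (CTCGAG) start at positions 127, 148, 164.
XhoI cuts after the first base of each site, so after positions 127, 148, 164.
BglII sites (AGATCT) start at positions 19, 210, 258.
BglII cuts after the first base of each site, so after positions 19, 210, 258.
Combined cut positions: 19, 127, 148, 164, 210, 258.
Linear molecule, 6 cuts → 7 fragments:
  1–19 → 19 bp
  20–127 → 108 bp
  128–148 → 21 bp
  149–164 → 16 bp
  165–210 → 46 bp
  211–258 → 48 bp
  259–263 → 5 bp
Sorted largest to smallest: 108, 48, 46, 21, 19, 16, 5 bp.

108, 48, 46, 21, 19, 16, 5 bp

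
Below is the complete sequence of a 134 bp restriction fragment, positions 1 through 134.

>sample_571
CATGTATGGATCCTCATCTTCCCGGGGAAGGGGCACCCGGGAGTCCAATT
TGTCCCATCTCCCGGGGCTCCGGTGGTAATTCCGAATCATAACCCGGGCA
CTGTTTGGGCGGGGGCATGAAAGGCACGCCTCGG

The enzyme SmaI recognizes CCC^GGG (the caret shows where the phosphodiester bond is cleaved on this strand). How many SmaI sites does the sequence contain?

4

CCCGGG occurs starting at positions 21, 36, 61, 93.
SmaI cuts at 4 sites.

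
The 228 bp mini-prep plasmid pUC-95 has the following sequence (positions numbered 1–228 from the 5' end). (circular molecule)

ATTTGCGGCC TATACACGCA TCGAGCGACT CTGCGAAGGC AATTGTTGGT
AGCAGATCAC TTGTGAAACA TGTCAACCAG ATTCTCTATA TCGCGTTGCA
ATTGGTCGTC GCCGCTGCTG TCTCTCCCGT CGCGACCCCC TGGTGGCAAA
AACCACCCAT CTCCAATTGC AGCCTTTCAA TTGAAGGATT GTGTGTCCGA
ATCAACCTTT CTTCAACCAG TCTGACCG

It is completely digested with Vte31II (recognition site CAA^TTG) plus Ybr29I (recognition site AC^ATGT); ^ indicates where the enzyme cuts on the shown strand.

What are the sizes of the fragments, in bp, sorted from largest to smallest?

90, 65, 32, 27, 14 bp

Vte31II sites (CAATTG) start at positions 40, 99, 164, 178.
Vte31II cuts after base 3 of each site, so after positions 42, 101, 166, 180.
The Ybr29I site (ACATGT) starts at position 68.
Ybr29I cuts after base 2 of each site, so after position 69.
Combined cut positions: 42, 69, 101, 166, 180.
Circular molecule, 5 cuts → 5 fragments:
  43–69 → 27 bp
  70–101 → 32 bp
  102–166 → 65 bp
  167–180 → 14 bp
  181–228 then 1–42 → 48 + 42 = 90 bp
Sorted largest to smallest: 90, 65, 32, 27, 14 bp.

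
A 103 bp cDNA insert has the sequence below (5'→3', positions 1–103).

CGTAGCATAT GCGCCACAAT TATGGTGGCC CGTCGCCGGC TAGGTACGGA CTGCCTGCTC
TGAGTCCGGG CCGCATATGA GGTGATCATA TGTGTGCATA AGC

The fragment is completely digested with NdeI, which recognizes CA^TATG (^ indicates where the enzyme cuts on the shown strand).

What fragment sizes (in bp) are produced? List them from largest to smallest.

NdeI sites (CATATG) start at positions 6, 74, 87.
NdeI cuts after base 2 of each site, so after positions 7, 75, 88.
Linear molecule, 3 cuts → 4 fragments:
  1–7 → 7 bp
  8–75 → 68 bp
  76–88 → 13 bp
  89–103 → 15 bp
Sorted largest to smallest: 68, 15, 13, 7 bp.

68, 15, 13, 7 bp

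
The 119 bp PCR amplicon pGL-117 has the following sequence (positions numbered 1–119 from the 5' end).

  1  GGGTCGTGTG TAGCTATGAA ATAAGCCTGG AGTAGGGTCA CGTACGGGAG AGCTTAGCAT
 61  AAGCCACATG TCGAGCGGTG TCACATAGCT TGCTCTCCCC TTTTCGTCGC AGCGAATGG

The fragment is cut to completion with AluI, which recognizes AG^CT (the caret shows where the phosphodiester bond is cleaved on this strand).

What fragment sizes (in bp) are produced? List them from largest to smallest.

AluI sites (AGCT) start at positions 12, 51, 87.
AluI cuts after base 2 of each site, so after positions 13, 52, 88.
Linear molecule, 3 cuts → 4 fragments:
  1–13 → 13 bp
  14–52 → 39 bp
  53–88 → 36 bp
  89–119 → 31 bp
Sorted largest to smallest: 39, 36, 31, 13 bp.

39, 36, 31, 13 bp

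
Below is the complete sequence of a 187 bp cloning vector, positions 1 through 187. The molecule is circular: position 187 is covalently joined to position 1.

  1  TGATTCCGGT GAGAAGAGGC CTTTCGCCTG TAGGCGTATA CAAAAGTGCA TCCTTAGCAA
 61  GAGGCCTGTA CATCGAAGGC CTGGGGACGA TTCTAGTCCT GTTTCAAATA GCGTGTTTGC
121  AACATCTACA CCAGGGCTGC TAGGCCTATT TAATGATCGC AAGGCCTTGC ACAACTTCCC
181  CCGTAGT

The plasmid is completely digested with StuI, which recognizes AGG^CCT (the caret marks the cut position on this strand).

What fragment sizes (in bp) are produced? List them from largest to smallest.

65, 45, 42, 20, 15 bp

StuI sites (AGGCCT) start at positions 17, 62, 77, 142, 162.
StuI cuts after base 3 of each site, so after positions 19, 64, 79, 144, 164.
Circular molecule, 5 cuts → 5 fragments:
  20–64 → 45 bp
  65–79 → 15 bp
  80–144 → 65 bp
  145–164 → 20 bp
  165–187 then 1–19 → 23 + 19 = 42 bp
Sorted largest to smallest: 65, 45, 42, 20, 15 bp.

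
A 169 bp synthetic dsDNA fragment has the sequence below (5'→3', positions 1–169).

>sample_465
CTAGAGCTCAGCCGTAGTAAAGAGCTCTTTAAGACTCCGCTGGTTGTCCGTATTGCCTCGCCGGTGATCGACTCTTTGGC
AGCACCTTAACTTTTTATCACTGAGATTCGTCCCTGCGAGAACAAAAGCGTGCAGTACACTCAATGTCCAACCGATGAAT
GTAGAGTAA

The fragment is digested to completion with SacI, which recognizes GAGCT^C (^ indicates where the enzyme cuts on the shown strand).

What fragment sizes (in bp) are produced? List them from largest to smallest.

143, 18, 8 bp

SacI sites (GAGCTC) start at positions 4, 22.
SacI cuts after base 5 of each site (before the last base), so after positions 8, 26.
Linear molecule, 2 cuts → 3 fragments:
  1–8 → 8 bp
  9–26 → 18 bp
  27–169 → 143 bp
Sorted largest to smallest: 143, 18, 8 bp.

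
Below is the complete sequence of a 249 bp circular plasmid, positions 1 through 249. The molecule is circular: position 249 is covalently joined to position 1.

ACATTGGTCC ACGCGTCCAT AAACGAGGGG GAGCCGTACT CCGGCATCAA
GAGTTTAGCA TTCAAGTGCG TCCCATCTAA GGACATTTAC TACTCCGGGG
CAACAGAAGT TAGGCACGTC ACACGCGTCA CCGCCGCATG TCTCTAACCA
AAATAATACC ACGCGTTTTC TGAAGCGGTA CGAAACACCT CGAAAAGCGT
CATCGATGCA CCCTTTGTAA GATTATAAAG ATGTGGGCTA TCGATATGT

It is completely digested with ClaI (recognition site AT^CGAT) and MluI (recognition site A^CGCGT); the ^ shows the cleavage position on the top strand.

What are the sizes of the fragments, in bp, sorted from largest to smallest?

ClaI sites (ATCGAT) start at positions 202, 240.
ClaI cuts after base 2 of each site, so after positions 203, 241.
MluI sites (ACGCGT) start at positions 11, 123, 161.
MluI cuts after the first base of each site, so after positions 11, 123, 161.
Combined cut positions: 11, 123, 161, 203, 241.
Circular molecule, 5 cuts → 5 fragments:
  12–123 → 112 bp
  124–161 → 38 bp
  162–203 → 42 bp
  204–241 → 38 bp
  242–249 then 1–11 → 8 + 11 = 19 bp
Sorted largest to smallest: 112, 42, 38, 38, 19 bp.

112, 42, 38, 38, 19 bp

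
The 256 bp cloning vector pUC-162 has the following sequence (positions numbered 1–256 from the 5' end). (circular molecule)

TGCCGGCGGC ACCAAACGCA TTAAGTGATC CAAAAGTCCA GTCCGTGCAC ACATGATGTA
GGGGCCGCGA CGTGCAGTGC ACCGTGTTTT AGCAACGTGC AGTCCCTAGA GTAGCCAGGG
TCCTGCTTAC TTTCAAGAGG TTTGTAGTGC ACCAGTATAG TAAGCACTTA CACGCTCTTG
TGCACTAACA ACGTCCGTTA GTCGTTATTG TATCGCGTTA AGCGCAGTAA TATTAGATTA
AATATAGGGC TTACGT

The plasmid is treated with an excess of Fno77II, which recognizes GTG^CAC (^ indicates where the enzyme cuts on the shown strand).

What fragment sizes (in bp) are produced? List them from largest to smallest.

Fno77II sites (GTGCAC) start at positions 45, 77, 147, 180.
Fno77II cuts after base 3 of each site, so after positions 47, 79, 149, 182.
Circular molecule, 4 cuts → 4 fragments:
  48–79 → 32 bp
  80–149 → 70 bp
  150–182 → 33 bp
  183–256 then 1–47 → 74 + 47 = 121 bp
Sorted largest to smallest: 121, 70, 33, 32 bp.

121, 70, 33, 32 bp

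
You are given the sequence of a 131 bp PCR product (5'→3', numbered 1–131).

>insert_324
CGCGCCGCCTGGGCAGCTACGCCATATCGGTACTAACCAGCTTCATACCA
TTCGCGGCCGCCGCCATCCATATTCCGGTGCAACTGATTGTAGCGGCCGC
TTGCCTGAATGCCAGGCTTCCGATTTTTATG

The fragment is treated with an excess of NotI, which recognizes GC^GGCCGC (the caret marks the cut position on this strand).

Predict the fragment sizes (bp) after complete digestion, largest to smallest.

55, 39, 37 bp

NotI sites (GCGGCCGC) start at positions 54, 93.
NotI cuts after base 2 of each site, so after positions 55, 94.
Linear molecule, 2 cuts → 3 fragments:
  1–55 → 55 bp
  56–94 → 39 bp
  95–131 → 37 bp
Sorted largest to smallest: 55, 39, 37 bp.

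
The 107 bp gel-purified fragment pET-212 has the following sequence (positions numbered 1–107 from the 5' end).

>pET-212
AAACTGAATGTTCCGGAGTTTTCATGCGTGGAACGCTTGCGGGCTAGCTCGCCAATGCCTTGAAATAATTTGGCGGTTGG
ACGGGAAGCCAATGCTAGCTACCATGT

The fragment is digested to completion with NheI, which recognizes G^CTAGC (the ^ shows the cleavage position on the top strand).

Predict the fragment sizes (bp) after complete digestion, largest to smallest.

51, 43, 13 bp

NheI sites (GCTAGC) start at positions 43, 94.
NheI cuts after the first base of each site, so after positions 43, 94.
Linear molecule, 2 cuts → 3 fragments:
  1–43 → 43 bp
  44–94 → 51 bp
  95–107 → 13 bp
Sorted largest to smallest: 51, 43, 13 bp.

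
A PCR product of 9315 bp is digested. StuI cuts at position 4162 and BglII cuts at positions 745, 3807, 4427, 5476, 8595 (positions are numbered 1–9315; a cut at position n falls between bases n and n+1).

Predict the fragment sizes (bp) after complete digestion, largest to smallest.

3119, 3062, 1049, 745, 720, 355, 265 bp

Combined cut positions (sorted): 745, 3807, 4162, 4427, 5476, 8595.
Linear molecule, 6 cuts → 7 fragments:
  745 − 0 = 745 bp
  3807 − 745 = 3062 bp
  4162 − 3807 = 355 bp
  4427 − 4162 = 265 bp
  5476 − 4427 = 1049 bp
  8595 − 5476 = 3119 bp
  9315 − 8595 = 720 bp
Sorted largest to smallest: 3119, 3062, 1049, 745, 720, 355, 265 bp.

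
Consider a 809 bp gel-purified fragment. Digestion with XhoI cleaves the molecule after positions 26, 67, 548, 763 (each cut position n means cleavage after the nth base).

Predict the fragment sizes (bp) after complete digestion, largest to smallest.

481, 215, 46, 41, 26 bp

Linear molecule, 4 cuts → 5 fragments:
  26 − 0 = 26 bp
  67 − 26 = 41 bp
  548 − 67 = 481 bp
  763 − 548 = 215 bp
  809 − 763 = 46 bp
Sorted largest to smallest: 481, 215, 46, 41, 26 bp.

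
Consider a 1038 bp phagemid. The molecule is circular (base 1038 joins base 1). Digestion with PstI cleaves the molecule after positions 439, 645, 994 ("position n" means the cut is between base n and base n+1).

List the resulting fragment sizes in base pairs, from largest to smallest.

483, 349, 206 bp

Circular molecule, 3 cuts → 3 fragments:
  645 − 439 = 206 bp
  994 − 645 = 349 bp
  wrap: 1038 − 994 + 439 = 483 bp
Sorted largest to smallest: 483, 349, 206 bp.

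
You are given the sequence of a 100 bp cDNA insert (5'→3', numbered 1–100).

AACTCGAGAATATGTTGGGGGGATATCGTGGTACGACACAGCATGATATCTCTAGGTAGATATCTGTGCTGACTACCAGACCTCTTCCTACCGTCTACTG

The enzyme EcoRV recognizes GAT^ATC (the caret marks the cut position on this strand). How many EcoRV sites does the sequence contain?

3

GATATC occurs starting at positions 22, 45, 59.
EcoRV cuts at 3 sites.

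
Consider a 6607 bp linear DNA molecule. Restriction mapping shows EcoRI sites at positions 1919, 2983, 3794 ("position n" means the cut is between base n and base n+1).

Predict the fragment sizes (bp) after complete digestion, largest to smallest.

Linear molecule, 3 cuts → 4 fragments:
  1919 − 0 = 1919 bp
  2983 − 1919 = 1064 bp
  3794 − 2983 = 811 bp
  6607 − 3794 = 2813 bp
Sorted largest to smallest: 2813, 1919, 1064, 811 bp.

2813, 1919, 1064, 811 bp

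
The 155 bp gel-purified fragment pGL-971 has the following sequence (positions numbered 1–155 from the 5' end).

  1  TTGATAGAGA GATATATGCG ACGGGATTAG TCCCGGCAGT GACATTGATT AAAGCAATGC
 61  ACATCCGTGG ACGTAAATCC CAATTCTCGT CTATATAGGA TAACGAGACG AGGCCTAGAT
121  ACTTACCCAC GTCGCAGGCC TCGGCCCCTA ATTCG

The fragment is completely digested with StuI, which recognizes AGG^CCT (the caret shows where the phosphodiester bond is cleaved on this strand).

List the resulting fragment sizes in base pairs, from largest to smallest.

StuI sites (AGGCCT) start at positions 111, 136.
StuI cuts after base 3 of each site, so after positions 113, 138.
Linear molecule, 2 cuts → 3 fragments:
  1–113 → 113 bp
  114–138 → 25 bp
  139–155 → 17 bp
Sorted largest to smallest: 113, 25, 17 bp.

113, 25, 17 bp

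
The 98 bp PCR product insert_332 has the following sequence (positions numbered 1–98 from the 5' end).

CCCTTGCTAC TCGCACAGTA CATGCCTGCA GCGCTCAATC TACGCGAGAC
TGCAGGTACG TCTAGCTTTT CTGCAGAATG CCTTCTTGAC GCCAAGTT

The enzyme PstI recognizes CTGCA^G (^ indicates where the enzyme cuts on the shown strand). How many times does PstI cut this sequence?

3

CTGCAG occurs starting at positions 26, 50, 71.
PstI cuts at 3 sites.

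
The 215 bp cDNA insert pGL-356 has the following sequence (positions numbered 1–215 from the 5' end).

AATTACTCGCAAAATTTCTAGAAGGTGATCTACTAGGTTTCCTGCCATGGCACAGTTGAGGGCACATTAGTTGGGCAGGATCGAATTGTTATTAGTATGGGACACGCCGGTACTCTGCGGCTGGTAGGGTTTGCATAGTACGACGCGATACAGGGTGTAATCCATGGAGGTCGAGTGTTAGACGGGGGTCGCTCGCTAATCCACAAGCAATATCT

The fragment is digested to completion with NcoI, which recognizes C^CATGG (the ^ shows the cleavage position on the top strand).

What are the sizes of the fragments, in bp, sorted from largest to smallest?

117, 53, 45 bp

NcoI sites (CCATGG) start at positions 45, 162.
NcoI cuts after the first base of each site, so after positions 45, 162.
Linear molecule, 2 cuts → 3 fragments:
  1–45 → 45 bp
  46–162 → 117 bp
  163–215 → 53 bp
Sorted largest to smallest: 117, 53, 45 bp.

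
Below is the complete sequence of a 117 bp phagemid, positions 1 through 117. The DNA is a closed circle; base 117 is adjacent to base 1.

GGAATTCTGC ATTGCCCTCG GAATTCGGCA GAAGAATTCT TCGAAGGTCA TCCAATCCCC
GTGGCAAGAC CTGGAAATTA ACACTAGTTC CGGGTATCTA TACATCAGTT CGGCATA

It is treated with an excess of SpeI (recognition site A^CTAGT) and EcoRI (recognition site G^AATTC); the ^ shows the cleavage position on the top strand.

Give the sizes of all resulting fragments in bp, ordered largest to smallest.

The SpeI site (ACTAGT) starts at position 83.
SpeI cuts after the first base of each site, so after position 83.
EcoRI sites (GAATTC) start at positions 2, 21, 34.
EcoRI cuts after the first base of each site, so after positions 2, 21, 34.
Combined cut positions: 2, 21, 34, 83.
Circular molecule, 4 cuts → 4 fragments:
  3–21 → 19 bp
  22–34 → 13 bp
  35–83 → 49 bp
  84–117 then 1–2 → 34 + 2 = 36 bp
Sorted largest to smallest: 49, 36, 19, 13 bp.

49, 36, 19, 13 bp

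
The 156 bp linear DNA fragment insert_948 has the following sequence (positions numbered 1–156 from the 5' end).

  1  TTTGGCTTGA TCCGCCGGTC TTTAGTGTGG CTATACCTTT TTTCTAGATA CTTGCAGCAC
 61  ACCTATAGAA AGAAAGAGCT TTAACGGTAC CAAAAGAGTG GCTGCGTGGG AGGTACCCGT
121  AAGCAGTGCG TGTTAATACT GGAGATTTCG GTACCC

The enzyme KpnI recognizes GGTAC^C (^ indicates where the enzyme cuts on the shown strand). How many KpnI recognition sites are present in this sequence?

GGTACC occurs starting at positions 86, 112, 150.
KpnI cuts at 3 sites.

3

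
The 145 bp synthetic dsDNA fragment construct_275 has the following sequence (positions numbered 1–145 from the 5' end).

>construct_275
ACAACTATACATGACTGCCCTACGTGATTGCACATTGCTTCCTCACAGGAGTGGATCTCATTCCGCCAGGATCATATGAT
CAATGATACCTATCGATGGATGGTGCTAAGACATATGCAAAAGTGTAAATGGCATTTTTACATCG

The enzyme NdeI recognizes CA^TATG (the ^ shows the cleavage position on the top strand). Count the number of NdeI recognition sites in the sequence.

2

CATATG occurs starting at positions 73, 112.
NdeI cuts at 2 sites.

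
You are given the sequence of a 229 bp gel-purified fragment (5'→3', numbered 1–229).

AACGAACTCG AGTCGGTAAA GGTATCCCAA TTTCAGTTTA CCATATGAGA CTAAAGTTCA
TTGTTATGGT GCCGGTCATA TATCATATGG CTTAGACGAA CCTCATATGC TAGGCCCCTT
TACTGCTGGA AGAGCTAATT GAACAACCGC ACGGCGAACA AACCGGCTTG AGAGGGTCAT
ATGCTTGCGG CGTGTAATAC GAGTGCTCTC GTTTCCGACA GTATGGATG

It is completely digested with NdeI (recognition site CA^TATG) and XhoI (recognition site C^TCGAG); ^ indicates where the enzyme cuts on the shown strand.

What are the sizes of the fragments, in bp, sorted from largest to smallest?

NdeI sites (CATATG) start at positions 42, 84, 104, 178.
NdeI cuts after base 2 of each site, so after positions 43, 85, 105, 179.
The XhoI site (CTCGAG) starts at position 7.
XhoI cuts after the first base of each site, so after position 7.
Combined cut positions: 7, 43, 85, 105, 179.
Linear molecule, 5 cuts → 6 fragments:
  1–7 → 7 bp
  8–43 → 36 bp
  44–85 → 42 bp
  86–105 → 20 bp
  106–179 → 74 bp
  180–229 → 50 bp
Sorted largest to smallest: 74, 50, 42, 36, 20, 7 bp.

74, 50, 42, 36, 20, 7 bp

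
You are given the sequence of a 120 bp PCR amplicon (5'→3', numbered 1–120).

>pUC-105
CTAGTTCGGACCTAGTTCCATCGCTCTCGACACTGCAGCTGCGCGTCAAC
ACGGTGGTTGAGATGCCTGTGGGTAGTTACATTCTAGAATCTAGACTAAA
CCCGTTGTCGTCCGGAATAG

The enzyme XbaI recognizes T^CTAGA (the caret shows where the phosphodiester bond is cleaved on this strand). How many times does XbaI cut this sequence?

2

TCTAGA occurs starting at positions 83, 90.
XbaI cuts at 2 sites.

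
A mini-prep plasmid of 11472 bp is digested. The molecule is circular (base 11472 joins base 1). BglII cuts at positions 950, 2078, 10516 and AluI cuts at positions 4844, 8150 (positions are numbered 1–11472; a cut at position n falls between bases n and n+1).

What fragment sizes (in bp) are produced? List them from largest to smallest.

Combined cut positions (sorted): 950, 2078, 4844, 8150, 10516.
Circular molecule, 5 cuts → 5 fragments:
  2078 − 950 = 1128 bp
  4844 − 2078 = 2766 bp
  8150 − 4844 = 3306 bp
  10516 − 8150 = 2366 bp
  wrap: 11472 − 10516 + 950 = 1906 bp
Sorted largest to smallest: 3306, 2766, 2366, 1906, 1128 bp.

3306, 2766, 2366, 1906, 1128 bp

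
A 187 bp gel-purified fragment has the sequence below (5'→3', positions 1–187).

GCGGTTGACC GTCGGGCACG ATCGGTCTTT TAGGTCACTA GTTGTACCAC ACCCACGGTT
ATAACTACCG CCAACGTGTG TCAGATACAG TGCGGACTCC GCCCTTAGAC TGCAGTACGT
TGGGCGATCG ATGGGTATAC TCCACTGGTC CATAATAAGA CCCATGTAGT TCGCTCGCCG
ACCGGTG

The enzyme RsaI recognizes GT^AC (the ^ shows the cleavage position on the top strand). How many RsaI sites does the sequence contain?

GTAC occurs starting at positions 44, 115.
RsaI cuts at 2 sites.

2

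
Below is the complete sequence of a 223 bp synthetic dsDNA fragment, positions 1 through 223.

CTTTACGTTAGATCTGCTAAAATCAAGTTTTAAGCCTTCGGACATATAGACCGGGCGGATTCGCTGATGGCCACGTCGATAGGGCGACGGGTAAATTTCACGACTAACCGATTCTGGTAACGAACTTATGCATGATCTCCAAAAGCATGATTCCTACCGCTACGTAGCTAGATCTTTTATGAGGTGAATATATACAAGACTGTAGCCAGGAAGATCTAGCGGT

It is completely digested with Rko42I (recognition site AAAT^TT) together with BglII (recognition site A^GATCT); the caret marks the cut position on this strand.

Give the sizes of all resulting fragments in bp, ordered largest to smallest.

86, 74, 42, 11, 10 bp

The Rko42I site (AAATTT) starts at position 93.
Rko42I cuts after base 4 of each site, so after position 96.
BglII sites (AGATCT) start at positions 10, 170, 212.
BglII cuts after the first base of each site, so after positions 10, 170, 212.
Combined cut positions: 10, 96, 170, 212.
Linear molecule, 4 cuts → 5 fragments:
  1–10 → 10 bp
  11–96 → 86 bp
  97–170 → 74 bp
  171–212 → 42 bp
  213–223 → 11 bp
Sorted largest to smallest: 86, 74, 42, 11, 10 bp.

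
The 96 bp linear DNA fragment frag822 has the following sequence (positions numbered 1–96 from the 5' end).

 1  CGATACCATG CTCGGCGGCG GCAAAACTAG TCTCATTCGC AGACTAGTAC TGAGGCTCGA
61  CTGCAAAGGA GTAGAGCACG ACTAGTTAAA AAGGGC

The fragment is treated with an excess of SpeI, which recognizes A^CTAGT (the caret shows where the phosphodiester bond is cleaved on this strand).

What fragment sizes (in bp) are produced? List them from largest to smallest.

38, 26, 17, 15 bp

SpeI sites (ACTAGT) start at positions 26, 43, 81.
SpeI cuts after the first base of each site, so after positions 26, 43, 81.
Linear molecule, 3 cuts → 4 fragments:
  1–26 → 26 bp
  27–43 → 17 bp
  44–81 → 38 bp
  82–96 → 15 bp
Sorted largest to smallest: 38, 26, 17, 15 bp.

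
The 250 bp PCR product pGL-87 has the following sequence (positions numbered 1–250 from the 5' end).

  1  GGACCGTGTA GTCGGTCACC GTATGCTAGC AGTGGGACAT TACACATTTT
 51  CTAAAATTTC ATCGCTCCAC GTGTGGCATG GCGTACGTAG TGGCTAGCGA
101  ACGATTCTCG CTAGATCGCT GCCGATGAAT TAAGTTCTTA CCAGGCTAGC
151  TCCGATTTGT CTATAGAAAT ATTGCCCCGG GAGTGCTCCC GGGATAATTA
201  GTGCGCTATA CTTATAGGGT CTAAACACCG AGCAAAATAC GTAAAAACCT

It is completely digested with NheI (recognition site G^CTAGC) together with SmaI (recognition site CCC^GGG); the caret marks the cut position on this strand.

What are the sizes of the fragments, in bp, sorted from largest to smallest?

68, 60, 52, 33, 25, 12 bp

NheI sites (GCTAGC) start at positions 25, 93, 145.
NheI cuts after the first base of each site, so after positions 25, 93, 145.
SmaI sites (CCCGGG) start at positions 176, 188.
SmaI cuts after base 3 of each site, so after positions 178, 190.
Combined cut positions: 25, 93, 145, 178, 190.
Linear molecule, 5 cuts → 6 fragments:
  1–25 → 25 bp
  26–93 → 68 bp
  94–145 → 52 bp
  146–178 → 33 bp
  179–190 → 12 bp
  191–250 → 60 bp
Sorted largest to smallest: 68, 60, 52, 33, 25, 12 bp.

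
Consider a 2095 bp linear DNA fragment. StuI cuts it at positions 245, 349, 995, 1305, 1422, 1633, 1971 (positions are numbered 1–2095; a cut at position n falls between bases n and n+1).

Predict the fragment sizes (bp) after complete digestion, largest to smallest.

Linear molecule, 7 cuts → 8 fragments:
  245 − 0 = 245 bp
  349 − 245 = 104 bp
  995 − 349 = 646 bp
  1305 − 995 = 310 bp
  1422 − 1305 = 117 bp
  1633 − 1422 = 211 bp
  1971 − 1633 = 338 bp
  2095 − 1971 = 124 bp
Sorted largest to smallest: 646, 338, 310, 245, 211, 124, 117, 104 bp.

646, 338, 310, 245, 211, 124, 117, 104 bp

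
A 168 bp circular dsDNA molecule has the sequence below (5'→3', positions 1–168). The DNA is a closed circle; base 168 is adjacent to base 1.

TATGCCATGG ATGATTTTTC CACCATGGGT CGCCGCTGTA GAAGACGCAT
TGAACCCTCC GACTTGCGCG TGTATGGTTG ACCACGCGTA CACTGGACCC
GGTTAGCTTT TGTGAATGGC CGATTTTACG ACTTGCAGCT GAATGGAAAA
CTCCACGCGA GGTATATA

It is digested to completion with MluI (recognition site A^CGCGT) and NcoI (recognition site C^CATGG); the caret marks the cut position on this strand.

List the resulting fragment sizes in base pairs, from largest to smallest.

89, 61, 18 bp

The MluI site (ACGCGT) starts at position 84.
MluI cuts after the first base of each site, so after position 84.
NcoI sites (CCATGG) start at positions 5, 23.
NcoI cuts after the first base of each site, so after positions 5, 23.
Combined cut positions: 5, 23, 84.
Circular molecule, 3 cuts → 3 fragments:
  6–23 → 18 bp
  24–84 → 61 bp
  85–168 then 1–5 → 84 + 5 = 89 bp
Sorted largest to smallest: 89, 61, 18 bp.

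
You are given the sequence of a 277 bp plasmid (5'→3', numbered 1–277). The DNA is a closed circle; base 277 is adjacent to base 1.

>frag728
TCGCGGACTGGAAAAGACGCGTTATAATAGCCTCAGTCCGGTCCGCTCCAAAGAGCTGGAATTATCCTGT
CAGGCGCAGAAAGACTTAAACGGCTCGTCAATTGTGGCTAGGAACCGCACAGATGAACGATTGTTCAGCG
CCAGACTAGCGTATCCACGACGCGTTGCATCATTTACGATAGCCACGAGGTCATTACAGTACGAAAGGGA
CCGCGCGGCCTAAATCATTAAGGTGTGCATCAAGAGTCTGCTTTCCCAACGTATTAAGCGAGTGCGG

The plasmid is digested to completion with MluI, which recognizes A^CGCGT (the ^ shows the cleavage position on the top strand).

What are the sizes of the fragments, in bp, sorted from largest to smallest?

143, 134 bp

MluI sites (ACGCGT) start at positions 17, 160.
MluI cuts after the first base of each site, so after positions 17, 160.
Circular molecule, 2 cuts → 2 fragments:
  18–160 → 143 bp
  161–277 then 1–17 → 117 + 17 = 134 bp
Sorted largest to smallest: 143, 134 bp.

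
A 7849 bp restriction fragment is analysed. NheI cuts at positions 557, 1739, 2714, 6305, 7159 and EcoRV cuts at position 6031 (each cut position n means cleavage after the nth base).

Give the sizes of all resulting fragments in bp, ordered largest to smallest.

Combined cut positions (sorted): 557, 1739, 2714, 6031, 6305, 7159.
Linear molecule, 6 cuts → 7 fragments:
  557 − 0 = 557 bp
  1739 − 557 = 1182 bp
  2714 − 1739 = 975 bp
  6031 − 2714 = 3317 bp
  6305 − 6031 = 274 bp
  7159 − 6305 = 854 bp
  7849 − 7159 = 690 bp
Sorted largest to smallest: 3317, 1182, 975, 854, 690, 557, 274 bp.

3317, 1182, 975, 854, 690, 557, 274 bp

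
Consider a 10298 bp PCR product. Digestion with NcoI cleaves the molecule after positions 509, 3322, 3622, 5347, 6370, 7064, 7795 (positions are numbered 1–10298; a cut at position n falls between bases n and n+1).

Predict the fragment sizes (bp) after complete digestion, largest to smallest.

Linear molecule, 7 cuts → 8 fragments:
  509 − 0 = 509 bp
  3322 − 509 = 2813 bp
  3622 − 3322 = 300 bp
  5347 − 3622 = 1725 bp
  6370 − 5347 = 1023 bp
  7064 − 6370 = 694 bp
  7795 − 7064 = 731 bp
  10298 − 7795 = 2503 bp
Sorted largest to smallest: 2813, 2503, 1725, 1023, 731, 694, 509, 300 bp.

2813, 2503, 1725, 1023, 731, 694, 509, 300 bp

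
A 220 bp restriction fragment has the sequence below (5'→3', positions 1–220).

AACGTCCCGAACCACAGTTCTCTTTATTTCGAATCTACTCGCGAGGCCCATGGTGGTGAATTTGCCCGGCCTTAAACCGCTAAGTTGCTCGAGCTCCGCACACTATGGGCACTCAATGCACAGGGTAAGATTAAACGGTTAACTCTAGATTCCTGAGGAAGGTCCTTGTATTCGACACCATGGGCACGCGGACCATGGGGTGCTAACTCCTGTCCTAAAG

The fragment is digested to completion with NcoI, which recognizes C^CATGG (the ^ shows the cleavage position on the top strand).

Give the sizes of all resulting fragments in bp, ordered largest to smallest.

NcoI sites (CCATGG) start at positions 48, 178, 193.
NcoI cuts after the first base of each site, so after positions 48, 178, 193.
Linear molecule, 3 cuts → 4 fragments:
  1–48 → 48 bp
  49–178 → 130 bp
  179–193 → 15 bp
  194–220 → 27 bp
Sorted largest to smallest: 130, 48, 27, 15 bp.

130, 48, 27, 15 bp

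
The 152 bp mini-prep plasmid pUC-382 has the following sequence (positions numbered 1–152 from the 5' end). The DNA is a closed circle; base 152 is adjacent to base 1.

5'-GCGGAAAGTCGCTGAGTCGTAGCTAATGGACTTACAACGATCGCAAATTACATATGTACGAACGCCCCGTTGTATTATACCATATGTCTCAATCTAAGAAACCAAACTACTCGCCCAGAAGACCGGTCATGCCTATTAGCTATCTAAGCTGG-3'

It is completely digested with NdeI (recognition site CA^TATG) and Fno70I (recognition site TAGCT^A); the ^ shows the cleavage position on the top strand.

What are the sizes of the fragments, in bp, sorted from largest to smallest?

59, 35, 30, 28 bp

NdeI sites (CATATG) start at positions 51, 81.
NdeI cuts after base 2 of each site, so after positions 52, 82.
Fno70I sites (TAGCTA) start at positions 20, 137.
Fno70I cuts after base 5 of each site (before the last base), so after positions 24, 141.
Combined cut positions: 24, 52, 82, 141.
Circular molecule, 4 cuts → 4 fragments:
  25–52 → 28 bp
  53–82 → 30 bp
  83–141 → 59 bp
  142–152 then 1–24 → 11 + 24 = 35 bp
Sorted largest to smallest: 59, 35, 30, 28 bp.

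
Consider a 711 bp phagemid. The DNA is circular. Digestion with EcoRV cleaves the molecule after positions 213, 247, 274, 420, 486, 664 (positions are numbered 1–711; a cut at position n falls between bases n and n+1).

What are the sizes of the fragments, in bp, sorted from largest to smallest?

260, 178, 146, 66, 34, 27 bp

Circular molecule, 6 cuts → 6 fragments:
  247 − 213 = 34 bp
  274 − 247 = 27 bp
  420 − 274 = 146 bp
  486 − 420 = 66 bp
  664 − 486 = 178 bp
  wrap: 711 − 664 + 213 = 260 bp
Sorted largest to smallest: 260, 178, 146, 66, 34, 27 bp.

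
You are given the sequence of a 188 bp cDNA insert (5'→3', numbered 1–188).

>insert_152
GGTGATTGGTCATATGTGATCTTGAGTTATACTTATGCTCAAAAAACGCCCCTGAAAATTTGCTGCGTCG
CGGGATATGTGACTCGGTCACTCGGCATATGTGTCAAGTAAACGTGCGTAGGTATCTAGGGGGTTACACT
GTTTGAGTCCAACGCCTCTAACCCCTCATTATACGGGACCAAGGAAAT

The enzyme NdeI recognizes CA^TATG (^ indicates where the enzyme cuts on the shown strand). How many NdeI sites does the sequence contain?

CATATG occurs starting at positions 11, 96.
NdeI cuts at 2 sites.

2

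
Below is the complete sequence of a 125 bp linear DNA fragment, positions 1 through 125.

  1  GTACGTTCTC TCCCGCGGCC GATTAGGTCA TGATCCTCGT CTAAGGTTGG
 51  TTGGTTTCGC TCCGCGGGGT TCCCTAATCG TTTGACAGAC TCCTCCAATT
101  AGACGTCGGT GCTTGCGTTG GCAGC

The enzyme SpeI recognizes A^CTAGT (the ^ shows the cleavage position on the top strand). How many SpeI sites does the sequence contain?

No occurrence of ACTAGT is present in the sequence.
SpeI does not cut: 0 sites.

0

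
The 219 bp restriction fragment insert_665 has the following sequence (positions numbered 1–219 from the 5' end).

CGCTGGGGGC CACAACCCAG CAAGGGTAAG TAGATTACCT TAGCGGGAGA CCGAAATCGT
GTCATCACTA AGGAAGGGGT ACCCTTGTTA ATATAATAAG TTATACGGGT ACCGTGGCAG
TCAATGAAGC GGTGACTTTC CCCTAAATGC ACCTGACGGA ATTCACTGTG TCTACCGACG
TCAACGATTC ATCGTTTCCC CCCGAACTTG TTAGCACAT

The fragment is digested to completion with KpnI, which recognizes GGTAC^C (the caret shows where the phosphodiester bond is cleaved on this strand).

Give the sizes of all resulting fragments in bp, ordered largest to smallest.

107, 82, 30 bp

KpnI sites (GGTACC) start at positions 78, 108.
KpnI cuts after base 5 of each site (before the last base), so after positions 82, 112.
Linear molecule, 2 cuts → 3 fragments:
  1–82 → 82 bp
  83–112 → 30 bp
  113–219 → 107 bp
Sorted largest to smallest: 107, 82, 30 bp.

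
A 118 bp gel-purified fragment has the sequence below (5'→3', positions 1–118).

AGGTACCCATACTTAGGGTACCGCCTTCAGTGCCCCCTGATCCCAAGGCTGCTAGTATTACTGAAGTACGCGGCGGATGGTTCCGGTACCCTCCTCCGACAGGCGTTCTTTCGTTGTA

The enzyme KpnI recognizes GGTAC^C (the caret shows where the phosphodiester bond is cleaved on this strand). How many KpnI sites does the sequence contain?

GGTACC occurs starting at positions 2, 17, 85.
KpnI cuts at 3 sites.

3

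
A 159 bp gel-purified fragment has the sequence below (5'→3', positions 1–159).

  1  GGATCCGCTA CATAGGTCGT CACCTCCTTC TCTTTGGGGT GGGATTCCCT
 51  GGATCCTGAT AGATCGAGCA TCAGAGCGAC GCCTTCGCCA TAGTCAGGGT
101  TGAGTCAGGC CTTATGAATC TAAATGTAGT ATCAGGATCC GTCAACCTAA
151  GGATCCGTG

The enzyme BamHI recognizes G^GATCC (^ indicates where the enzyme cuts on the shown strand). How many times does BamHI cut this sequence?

GGATCC occurs starting at positions 1, 51, 135, 151.
BamHI cuts at 4 sites.

4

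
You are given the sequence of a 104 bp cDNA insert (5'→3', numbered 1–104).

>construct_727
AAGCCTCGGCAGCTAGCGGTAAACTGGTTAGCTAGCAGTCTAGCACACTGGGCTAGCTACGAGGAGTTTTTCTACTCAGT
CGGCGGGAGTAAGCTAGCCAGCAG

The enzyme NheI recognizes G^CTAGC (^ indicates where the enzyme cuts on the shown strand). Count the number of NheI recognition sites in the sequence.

4

GCTAGC occurs starting at positions 12, 31, 52, 93.
NheI cuts at 4 sites.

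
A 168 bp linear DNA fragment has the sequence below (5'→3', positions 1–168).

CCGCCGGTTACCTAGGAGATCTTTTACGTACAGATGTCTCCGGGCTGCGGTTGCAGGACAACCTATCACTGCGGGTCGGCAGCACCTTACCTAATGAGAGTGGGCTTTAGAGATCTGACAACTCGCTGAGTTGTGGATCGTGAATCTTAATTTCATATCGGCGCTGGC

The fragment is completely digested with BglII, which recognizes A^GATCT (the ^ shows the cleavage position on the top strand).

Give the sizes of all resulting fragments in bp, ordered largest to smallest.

BglII sites (AGATCT) start at positions 17, 111.
BglII cuts after the first base of each site, so after positions 17, 111.
Linear molecule, 2 cuts → 3 fragments:
  1–17 → 17 bp
  18–111 → 94 bp
  112–168 → 57 bp
Sorted largest to smallest: 94, 57, 17 bp.

94, 57, 17 bp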